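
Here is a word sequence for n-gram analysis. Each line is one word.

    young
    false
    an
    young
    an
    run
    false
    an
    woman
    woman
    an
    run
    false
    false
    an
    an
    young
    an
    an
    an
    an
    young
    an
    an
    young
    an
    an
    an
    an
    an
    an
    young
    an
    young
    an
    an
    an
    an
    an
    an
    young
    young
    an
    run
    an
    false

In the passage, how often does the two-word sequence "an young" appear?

Scanning the 45 overlapping bigram windows for "an young":
  position 3–4: an young
  position 16–17: an young
  position 21–22: an young
  position 24–25: an young
  position 31–32: an young
  position 33–34: an young
  position 40–41: an young

7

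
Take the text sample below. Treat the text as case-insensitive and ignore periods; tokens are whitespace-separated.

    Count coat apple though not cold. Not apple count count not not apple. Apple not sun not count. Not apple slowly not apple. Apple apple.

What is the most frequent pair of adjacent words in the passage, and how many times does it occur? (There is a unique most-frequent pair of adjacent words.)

"not apple", 4 times

Bigram frequencies (highest first):
  not apple: 4
  apple apple: 3
  count not: 2
  count coat: 1
  coat apple: 1
  apple though: 1
  … (12 more, each ≤ 1)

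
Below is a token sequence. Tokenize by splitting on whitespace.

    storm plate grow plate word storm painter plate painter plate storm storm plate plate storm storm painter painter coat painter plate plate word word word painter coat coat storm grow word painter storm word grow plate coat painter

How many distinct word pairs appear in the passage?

24

38 tokens → 37 bigram windows in total.
Repeated bigrams (each contributes count−1 duplicates):
  painter plate: 3
  coat painter: 2
  grow plate: 2
  painter coat: 2
  plate plate: 2
  plate storm: 2
  plate word: 2
  storm painter: 2
  … (4 more repeated)
13 duplicate windows → 37 − 13 = 24 distinct.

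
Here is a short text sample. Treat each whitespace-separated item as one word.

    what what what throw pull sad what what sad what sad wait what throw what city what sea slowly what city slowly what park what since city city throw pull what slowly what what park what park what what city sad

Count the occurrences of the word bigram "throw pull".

Scanning the 40 overlapping bigram windows for "throw pull":
  position 4–5: throw pull
  position 29–30: throw pull

2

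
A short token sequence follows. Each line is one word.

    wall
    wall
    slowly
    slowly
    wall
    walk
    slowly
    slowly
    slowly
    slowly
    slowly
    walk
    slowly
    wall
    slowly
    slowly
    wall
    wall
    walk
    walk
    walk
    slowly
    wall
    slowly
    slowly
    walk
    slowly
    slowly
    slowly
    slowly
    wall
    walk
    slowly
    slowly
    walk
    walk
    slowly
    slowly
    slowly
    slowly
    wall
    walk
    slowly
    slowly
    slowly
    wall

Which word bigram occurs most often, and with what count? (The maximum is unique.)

Bigram frequencies (highest first):
  slowly slowly: 16
  slowly wall: 7
  walk slowly: 7
  wall walk: 4
  wall slowly: 3
  slowly walk: 3
  … (2 more, each ≤ 3)

"slowly slowly", 16 times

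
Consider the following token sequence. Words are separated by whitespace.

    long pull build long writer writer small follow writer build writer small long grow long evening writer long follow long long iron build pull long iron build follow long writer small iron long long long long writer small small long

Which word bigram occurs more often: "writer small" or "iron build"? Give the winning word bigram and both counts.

"writer small" (4 vs 2)

"writer small": 4 occurrences
"iron build": 2 occurrences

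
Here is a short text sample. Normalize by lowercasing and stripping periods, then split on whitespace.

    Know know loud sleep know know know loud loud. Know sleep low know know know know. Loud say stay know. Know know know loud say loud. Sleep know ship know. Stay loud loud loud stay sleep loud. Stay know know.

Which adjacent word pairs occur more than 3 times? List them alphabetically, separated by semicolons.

know know; know loud

Bigram counts meeting the condition (more than 3 times):
  know know: 10
  know loud: 4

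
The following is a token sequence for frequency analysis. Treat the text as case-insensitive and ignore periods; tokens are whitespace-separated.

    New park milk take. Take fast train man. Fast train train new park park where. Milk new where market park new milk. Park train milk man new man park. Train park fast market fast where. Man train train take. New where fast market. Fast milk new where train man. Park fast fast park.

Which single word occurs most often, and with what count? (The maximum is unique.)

"park", 9 times

Unigram frequencies (highest first):
  park: 9
  fast: 8
  train: 8
  new: 7
  milk: 5
  man: 5
  … (3 more, each ≤ 5)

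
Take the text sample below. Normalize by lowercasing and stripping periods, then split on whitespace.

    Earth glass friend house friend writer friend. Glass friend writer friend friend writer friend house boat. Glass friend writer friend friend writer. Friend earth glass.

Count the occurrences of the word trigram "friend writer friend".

5

Scanning the 23 overlapping trigram windows for "friend writer friend":
  position 5–7: friend writer friend
  position 9–11: friend writer friend
  position 12–14: friend writer friend
  position 18–20: friend writer friend
  position 21–23: friend writer friend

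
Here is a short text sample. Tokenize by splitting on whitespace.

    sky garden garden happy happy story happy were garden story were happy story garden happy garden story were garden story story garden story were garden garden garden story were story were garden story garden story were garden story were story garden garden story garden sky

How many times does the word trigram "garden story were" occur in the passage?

Scanning the 43 overlapping trigram windows for "garden story were":
  position 9–11: garden story were
  position 16–18: garden story were
  position 22–24: garden story were
  position 27–29: garden story were
  position 34–36: garden story were
  position 37–39: garden story were

6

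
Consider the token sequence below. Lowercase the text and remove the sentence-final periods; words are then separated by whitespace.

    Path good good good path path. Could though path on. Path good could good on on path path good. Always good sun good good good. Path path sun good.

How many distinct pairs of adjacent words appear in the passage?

18

29 tokens → 28 bigram windows in total.
Repeated bigrams (each contributes count−1 duplicates):
  good good: 4
  path good: 3
  path path: 3
  good path: 2
  on path: 2
  sun good: 2
10 duplicate windows → 28 − 10 = 18 distinct.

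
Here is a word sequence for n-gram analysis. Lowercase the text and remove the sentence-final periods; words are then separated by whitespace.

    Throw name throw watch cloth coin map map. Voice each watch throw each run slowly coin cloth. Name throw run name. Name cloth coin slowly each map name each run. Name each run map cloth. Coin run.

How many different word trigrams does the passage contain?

34

37 tokens → 35 trigram windows in total.
Repeated trigrams (each contributes count−1 duplicates):
  name each run: 2
1 duplicate windows → 35 − 1 = 34 distinct.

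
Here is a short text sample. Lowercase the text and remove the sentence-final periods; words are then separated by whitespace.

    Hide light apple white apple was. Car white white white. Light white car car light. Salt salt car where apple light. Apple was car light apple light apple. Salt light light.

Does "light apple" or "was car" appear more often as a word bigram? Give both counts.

"light apple": 4 occurrences
"was car": 2 occurrences

"light apple" (4 vs 2)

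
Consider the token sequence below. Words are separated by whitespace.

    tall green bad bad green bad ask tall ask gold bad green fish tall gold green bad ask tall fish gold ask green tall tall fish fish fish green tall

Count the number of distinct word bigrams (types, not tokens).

21

30 tokens → 29 bigram windows in total.
Repeated bigrams (each contributes count−1 duplicates):
  green bad: 3
  ask tall: 2
  bad ask: 2
  bad green: 2
  fish fish: 2
  green tall: 2
  tall fish: 2
8 duplicate windows → 29 − 8 = 21 distinct.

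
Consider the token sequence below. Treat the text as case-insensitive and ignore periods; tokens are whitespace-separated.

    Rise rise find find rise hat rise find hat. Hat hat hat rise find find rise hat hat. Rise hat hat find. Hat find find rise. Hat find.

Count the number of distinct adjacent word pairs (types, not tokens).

9

28 tokens → 27 bigram windows in total.
Repeated bigrams (each contributes count−1 duplicates):
  hat hat: 5
  rise hat: 4
  find find: 3
  find rise: 3
  hat find: 3
  hat rise: 3
  rise find: 3
  find hat: 2
18 duplicate windows → 27 − 18 = 9 distinct.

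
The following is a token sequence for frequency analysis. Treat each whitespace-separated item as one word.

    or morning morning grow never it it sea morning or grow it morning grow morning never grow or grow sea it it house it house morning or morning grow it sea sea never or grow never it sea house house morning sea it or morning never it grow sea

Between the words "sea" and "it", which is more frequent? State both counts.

"sea": 7 occurrences
"it": 10 occurrences

"it" (10 vs 7)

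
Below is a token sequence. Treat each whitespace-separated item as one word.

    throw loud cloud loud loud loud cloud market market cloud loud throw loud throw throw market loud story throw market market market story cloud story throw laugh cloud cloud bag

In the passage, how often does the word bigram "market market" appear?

Scanning the 29 overlapping bigram windows for "market market":
  position 8–9: market market
  position 20–21: market market
  position 21–22: market market

3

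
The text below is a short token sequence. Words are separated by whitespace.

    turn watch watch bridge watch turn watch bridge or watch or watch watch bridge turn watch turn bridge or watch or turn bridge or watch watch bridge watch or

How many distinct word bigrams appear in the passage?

29 tokens → 28 bigram windows in total.
Repeated bigrams (each contributes count−1 duplicates):
  or watch: 4
  watch bridge: 4
  bridge or: 3
  turn watch: 3
  watch or: 3
  watch watch: 3
  bridge watch: 2
  turn bridge: 2
  … (1 more repeated)
17 duplicate windows → 28 − 17 = 11 distinct.

11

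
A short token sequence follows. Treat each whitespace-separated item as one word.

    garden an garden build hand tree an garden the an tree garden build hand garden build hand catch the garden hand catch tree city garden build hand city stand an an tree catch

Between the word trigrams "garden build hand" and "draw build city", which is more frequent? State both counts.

"garden build hand" (4 vs 0)

"garden build hand": 4 occurrences
"draw build city": 0 occurrences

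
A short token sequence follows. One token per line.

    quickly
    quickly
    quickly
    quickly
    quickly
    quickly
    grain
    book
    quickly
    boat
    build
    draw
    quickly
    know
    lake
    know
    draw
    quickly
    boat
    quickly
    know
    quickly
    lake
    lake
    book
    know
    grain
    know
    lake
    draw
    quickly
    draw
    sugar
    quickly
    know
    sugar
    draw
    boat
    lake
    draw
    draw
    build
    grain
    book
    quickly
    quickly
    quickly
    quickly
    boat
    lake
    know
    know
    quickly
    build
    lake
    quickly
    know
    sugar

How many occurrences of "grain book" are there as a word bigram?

Scanning the 57 overlapping bigram windows for "grain book":
  position 7–8: grain book
  position 43–44: grain book

2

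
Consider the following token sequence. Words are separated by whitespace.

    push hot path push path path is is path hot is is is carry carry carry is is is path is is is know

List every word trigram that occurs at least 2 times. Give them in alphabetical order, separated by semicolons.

Trigram counts meeting the condition (at least 2 times):
  is is is: 3
  is is path: 2
  path is is: 2

is is is; is is path; path is is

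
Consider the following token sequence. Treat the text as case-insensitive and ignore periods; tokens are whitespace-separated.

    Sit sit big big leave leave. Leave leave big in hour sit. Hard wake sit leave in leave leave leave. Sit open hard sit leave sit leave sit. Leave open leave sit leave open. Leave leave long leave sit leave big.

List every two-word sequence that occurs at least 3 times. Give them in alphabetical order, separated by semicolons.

Bigram counts meeting the condition (at least 3 times):
  leave leave: 6
  leave sit: 5
  sit leave: 6

leave leave; leave sit; sit leave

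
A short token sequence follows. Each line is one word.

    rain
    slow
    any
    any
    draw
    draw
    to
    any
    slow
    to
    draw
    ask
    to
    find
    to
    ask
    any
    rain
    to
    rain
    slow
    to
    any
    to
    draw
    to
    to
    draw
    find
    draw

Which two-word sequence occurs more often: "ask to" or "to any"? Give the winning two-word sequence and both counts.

"to any" (2 vs 1)

"ask to": 1 occurrence
"to any": 2 occurrences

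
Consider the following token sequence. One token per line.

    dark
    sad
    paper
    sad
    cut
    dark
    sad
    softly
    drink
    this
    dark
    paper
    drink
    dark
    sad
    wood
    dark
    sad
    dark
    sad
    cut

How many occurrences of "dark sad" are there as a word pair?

5

Scanning the 20 overlapping bigram windows for "dark sad":
  position 1–2: dark sad
  position 6–7: dark sad
  position 14–15: dark sad
  position 17–18: dark sad
  position 19–20: dark sad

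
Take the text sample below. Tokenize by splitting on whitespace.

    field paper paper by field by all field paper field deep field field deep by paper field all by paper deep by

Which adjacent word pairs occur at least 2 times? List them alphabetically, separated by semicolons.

Bigram counts meeting the condition (at least 2 times):
  by paper: 2
  deep by: 2
  field deep: 2
  field paper: 2
  paper field: 2

by paper; deep by; field deep; field paper; paper field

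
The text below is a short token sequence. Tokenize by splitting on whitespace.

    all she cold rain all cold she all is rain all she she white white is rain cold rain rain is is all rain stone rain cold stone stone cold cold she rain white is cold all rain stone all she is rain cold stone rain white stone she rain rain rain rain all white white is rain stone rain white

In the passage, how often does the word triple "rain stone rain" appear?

Scanning the 59 overlapping trigram windows for "rain stone rain":
  position 24–26: rain stone rain
  position 58–60: rain stone rain

2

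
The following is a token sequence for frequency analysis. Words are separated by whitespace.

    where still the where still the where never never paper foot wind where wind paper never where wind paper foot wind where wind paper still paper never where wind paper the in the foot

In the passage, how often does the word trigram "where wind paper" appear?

Scanning the 32 overlapping trigram windows for "where wind paper":
  position 13–15: where wind paper
  position 17–19: where wind paper
  position 22–24: where wind paper
  position 28–30: where wind paper

4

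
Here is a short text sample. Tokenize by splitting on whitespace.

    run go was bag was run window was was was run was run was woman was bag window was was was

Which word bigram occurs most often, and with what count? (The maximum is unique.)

"was was", 4 times

Bigram frequencies (highest first):
  was was: 4
  was run: 3
  was bag: 2
  window was: 2
  run was: 2
  run go: 1
  … (6 more, each ≤ 1)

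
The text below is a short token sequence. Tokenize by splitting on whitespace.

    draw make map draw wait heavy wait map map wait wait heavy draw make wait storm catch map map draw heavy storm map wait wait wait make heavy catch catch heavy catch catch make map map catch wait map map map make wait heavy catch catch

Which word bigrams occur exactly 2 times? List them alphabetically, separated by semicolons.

Bigram counts meeting the condition (exactly 2 times):
  draw make: 2
  make map: 2
  make wait: 2
  map draw: 2
  map wait: 2
  wait map: 2

draw make; make map; make wait; map draw; map wait; wait map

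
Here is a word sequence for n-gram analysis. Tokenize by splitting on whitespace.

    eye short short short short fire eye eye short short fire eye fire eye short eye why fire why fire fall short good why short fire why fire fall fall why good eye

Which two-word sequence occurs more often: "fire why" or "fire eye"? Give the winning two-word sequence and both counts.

"fire eye" (3 vs 2)

"fire why": 2 occurrences
"fire eye": 3 occurrences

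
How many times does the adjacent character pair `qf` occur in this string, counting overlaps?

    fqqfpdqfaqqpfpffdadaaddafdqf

Sliding a length-2 window over the 28 characters (27 positions):
  position 3–4: qf
  position 7–8: qf
  position 27–28: qf

3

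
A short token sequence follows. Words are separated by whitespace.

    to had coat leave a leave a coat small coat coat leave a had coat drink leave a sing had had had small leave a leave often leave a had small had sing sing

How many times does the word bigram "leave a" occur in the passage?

6

Scanning the 33 overlapping bigram windows for "leave a":
  position 4–5: leave a
  position 6–7: leave a
  position 12–13: leave a
  position 17–18: leave a
  position 24–25: leave a
  position 28–29: leave a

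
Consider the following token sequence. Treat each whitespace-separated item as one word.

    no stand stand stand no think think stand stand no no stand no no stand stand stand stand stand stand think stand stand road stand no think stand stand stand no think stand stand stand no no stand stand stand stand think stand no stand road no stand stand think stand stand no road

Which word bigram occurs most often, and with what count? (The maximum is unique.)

"stand stand", 18 times

Bigram frequencies (highest first):
  stand stand: 18
  stand no: 8
  no stand: 6
  think stand: 6
  no think: 3
  no no: 3
  … (6 more, each ≤ 3)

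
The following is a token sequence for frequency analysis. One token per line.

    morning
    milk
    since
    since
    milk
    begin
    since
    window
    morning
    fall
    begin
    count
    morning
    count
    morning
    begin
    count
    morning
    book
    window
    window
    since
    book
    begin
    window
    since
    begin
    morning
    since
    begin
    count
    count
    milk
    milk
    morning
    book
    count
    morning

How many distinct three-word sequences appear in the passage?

38 tokens → 36 trigram windows in total.
Repeated trigrams (each contributes count−1 duplicates):
  begin count morning: 2
1 duplicate windows → 36 − 1 = 35 distinct.

35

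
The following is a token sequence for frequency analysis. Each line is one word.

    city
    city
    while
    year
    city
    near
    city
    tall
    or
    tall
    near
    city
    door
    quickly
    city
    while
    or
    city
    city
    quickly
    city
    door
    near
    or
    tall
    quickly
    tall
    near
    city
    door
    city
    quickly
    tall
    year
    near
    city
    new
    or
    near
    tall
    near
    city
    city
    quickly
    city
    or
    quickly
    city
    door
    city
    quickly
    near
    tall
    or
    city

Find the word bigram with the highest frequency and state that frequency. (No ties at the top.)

Bigram frequencies (highest first):
  near city: 5
  city door: 4
  quickly city: 4
  city quickly: 4
  city city: 3
  tall near: 3
  … (24 more, each ≤ 2)

"near city", 5 times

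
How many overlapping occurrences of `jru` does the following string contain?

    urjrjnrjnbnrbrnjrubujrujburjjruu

Sliding a length-3 window over the 32 characters (30 positions):
  position 16–18: jru
  position 21–23: jru
  position 29–31: jru

3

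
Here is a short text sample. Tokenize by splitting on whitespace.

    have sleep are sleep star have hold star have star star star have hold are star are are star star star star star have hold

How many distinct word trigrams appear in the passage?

25 tokens → 23 trigram windows in total.
Repeated trigrams (each contributes count−1 duplicates):
  star star star: 4
  star have hold: 3
  star star have: 2
6 duplicate windows → 23 − 6 = 17 distinct.

17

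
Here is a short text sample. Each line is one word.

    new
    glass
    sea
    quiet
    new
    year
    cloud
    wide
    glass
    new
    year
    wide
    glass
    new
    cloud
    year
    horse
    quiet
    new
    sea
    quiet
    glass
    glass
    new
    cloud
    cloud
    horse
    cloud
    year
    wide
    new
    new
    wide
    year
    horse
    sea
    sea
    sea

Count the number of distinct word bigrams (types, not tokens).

38 tokens → 37 bigram windows in total.
Repeated bigrams (each contributes count−1 duplicates):
  glass new: 3
  cloud year: 2
  new cloud: 2
  new year: 2
  quiet new: 2
  sea quiet: 2
  sea sea: 2
  wide glass: 2
  … (2 more repeated)
11 duplicate windows → 37 − 11 = 26 distinct.

26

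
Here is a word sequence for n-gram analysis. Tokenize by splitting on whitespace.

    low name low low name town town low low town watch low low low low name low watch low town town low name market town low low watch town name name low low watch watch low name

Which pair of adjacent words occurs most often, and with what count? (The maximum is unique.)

"low low", 7 times

Bigram frequencies (highest first):
  low low: 7
  low name: 5
  name low: 3
  town low: 3
  watch low: 3
  low watch: 3
  … (10 more, each ≤ 2)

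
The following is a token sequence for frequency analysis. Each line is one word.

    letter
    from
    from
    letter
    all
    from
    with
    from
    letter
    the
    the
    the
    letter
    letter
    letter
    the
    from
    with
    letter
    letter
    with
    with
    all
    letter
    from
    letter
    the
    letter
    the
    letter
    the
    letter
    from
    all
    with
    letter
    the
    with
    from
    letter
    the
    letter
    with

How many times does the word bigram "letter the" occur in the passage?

7

Scanning the 42 overlapping bigram windows for "letter the":
  position 9–10: letter the
  position 15–16: letter the
  position 26–27: letter the
  position 28–29: letter the
  position 30–31: letter the
  position 36–37: letter the
  position 40–41: letter the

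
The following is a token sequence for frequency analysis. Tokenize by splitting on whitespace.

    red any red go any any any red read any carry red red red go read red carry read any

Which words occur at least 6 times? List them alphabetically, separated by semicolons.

any; red

Unigram counts meeting the condition (at least 6 times):
  any: 6
  red: 7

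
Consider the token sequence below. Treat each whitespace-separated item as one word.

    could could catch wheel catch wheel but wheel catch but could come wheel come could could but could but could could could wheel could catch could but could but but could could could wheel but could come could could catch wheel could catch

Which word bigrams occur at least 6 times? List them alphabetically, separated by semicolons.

Bigram counts meeting the condition (at least 6 times):
  but could: 6
  could could: 7

but could; could could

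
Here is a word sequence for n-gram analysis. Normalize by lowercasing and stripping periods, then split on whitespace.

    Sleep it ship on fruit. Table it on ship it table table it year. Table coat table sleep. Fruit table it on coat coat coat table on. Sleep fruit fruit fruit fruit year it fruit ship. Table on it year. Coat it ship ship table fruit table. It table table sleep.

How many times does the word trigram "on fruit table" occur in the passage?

Scanning the 49 overlapping trigram windows for "on fruit table":
  position 4–6: on fruit table

1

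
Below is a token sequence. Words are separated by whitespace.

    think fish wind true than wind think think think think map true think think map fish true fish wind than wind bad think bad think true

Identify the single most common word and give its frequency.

Unigram frequencies (highest first):
  think: 9
  wind: 4
  true: 4
  fish: 3
  than: 2
  map: 2
  … (1 more, each ≤ 2)

"think", 9 times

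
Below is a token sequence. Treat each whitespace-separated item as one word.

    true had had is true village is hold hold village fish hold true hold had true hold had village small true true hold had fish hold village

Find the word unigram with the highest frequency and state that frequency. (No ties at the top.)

"hold", 7 times

Unigram frequencies (highest first):
  hold: 7
  true: 6
  had: 5
  village: 4
  is: 2
  fish: 2
  … (1 more, each ≤ 1)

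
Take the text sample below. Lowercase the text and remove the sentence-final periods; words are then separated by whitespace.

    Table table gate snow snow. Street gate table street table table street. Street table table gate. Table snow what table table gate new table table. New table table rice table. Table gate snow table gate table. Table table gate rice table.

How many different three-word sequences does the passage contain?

41 tokens → 39 trigram windows in total.
Repeated trigrams (each contributes count−1 duplicates):
  table table gate: 5
  new table table: 2
  street table table: 2
  table gate snow: 2
  table gate table: 2
8 duplicate windows → 39 − 8 = 31 distinct.

31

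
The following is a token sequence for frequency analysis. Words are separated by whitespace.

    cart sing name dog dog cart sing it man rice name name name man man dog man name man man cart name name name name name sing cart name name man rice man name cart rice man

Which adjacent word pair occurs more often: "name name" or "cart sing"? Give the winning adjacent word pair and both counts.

"name name" (7 vs 2)

"name name": 7 occurrences
"cart sing": 2 occurrences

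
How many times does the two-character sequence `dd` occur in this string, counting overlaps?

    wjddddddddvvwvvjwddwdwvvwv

8

Sliding a length-2 window over the 26 characters (25 positions):
  position 3–4: dd
  position 4–5: dd
  position 5–6: dd
  position 6–7: dd
  position 7–8: dd
  position 8–9: dd
  position 9–10: dd
  position 18–19: dd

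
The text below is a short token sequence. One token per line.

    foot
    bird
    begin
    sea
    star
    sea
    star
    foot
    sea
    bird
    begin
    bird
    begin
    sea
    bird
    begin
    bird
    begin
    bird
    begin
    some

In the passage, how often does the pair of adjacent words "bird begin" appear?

6

Scanning the 20 overlapping bigram windows for "bird begin":
  position 2–3: bird begin
  position 10–11: bird begin
  position 12–13: bird begin
  position 15–16: bird begin
  position 17–18: bird begin
  position 19–20: bird begin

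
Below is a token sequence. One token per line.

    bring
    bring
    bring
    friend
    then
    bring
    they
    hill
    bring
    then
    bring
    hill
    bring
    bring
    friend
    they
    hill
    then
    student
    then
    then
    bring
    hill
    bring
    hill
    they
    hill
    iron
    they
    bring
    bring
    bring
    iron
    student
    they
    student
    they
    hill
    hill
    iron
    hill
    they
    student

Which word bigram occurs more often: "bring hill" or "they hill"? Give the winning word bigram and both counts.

"they hill" (4 vs 3)

"bring hill": 3 occurrences
"they hill": 4 occurrences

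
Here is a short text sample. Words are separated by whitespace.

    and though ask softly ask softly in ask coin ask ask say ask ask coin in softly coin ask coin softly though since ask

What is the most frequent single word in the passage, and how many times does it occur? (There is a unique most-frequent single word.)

Unigram frequencies (highest first):
  ask: 9
  softly: 4
  coin: 4
  though: 2
  in: 2
  and: 1
  … (2 more, each ≤ 1)

"ask", 9 times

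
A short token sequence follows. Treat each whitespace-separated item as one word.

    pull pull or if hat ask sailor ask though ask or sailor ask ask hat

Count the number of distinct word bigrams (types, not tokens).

13

15 tokens → 14 bigram windows in total.
Repeated bigrams (each contributes count−1 duplicates):
  sailor ask: 2
1 duplicate windows → 14 − 1 = 13 distinct.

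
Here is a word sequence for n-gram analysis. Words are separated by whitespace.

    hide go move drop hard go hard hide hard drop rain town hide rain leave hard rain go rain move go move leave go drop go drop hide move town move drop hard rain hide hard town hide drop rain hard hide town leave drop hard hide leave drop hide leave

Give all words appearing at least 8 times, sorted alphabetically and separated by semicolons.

Unigram counts meeting the condition (at least 8 times):
  drop: 8
  hard: 8
  hide: 9

drop; hard; hide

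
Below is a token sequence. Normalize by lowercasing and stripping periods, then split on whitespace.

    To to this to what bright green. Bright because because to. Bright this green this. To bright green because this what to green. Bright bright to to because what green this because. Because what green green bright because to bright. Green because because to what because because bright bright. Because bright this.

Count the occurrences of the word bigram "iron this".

Scanning the 51 overlapping bigram windows for "iron this":
  (none found)

0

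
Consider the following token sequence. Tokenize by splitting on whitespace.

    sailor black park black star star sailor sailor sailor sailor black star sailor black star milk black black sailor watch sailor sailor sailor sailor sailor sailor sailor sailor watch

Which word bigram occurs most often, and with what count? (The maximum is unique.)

"sailor sailor", 10 times

Bigram frequencies (highest first):
  sailor sailor: 10
  sailor black: 3
  black star: 3
  star sailor: 2
  sailor watch: 2
  black park: 1
  … (7 more, each ≤ 1)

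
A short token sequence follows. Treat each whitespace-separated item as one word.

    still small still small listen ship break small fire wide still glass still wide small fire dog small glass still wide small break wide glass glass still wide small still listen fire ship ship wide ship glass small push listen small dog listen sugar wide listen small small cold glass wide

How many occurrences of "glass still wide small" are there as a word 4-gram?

Scanning the 48 overlapping 4-gram windows for "glass still wide small":
  position 12–15: glass still wide small
  position 19–22: glass still wide small
  position 26–29: glass still wide small

3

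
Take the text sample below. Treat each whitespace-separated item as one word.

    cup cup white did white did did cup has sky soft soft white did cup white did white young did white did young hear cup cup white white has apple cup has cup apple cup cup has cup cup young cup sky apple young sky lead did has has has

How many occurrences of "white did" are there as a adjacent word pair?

5

Scanning the 49 overlapping bigram windows for "white did":
  position 3–4: white did
  position 5–6: white did
  position 13–14: white did
  position 16–17: white did
  position 21–22: white did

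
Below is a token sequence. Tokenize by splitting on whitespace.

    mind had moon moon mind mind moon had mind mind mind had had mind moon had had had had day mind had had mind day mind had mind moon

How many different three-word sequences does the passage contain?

29 tokens → 27 trigram windows in total.
Repeated trigrams (each contributes count−1 duplicates):
  day mind had: 2
  had had had: 2
  had had mind: 2
  had mind moon: 2
  mind had had: 2
  mind moon had: 2
6 duplicate windows → 27 − 6 = 21 distinct.

21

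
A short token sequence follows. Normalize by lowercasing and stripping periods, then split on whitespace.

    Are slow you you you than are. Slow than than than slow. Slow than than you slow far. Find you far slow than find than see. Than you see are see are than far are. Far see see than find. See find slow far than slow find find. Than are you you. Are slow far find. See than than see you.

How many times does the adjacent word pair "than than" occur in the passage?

4

Scanning the 60 overlapping bigram windows for "than than":
  position 9–10: than than
  position 10–11: than than
  position 14–15: than than
  position 58–59: than than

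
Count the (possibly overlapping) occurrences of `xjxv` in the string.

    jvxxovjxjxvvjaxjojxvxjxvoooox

2

Sliding a length-4 window over the 29 characters (26 positions):
  position 8–11: xjxv
  position 21–24: xjxv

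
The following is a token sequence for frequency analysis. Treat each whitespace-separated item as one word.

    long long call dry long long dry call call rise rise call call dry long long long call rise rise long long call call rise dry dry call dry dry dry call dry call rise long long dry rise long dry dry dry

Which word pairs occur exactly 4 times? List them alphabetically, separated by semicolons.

Bigram counts meeting the condition (exactly 4 times):
  call dry: 4
  call rise: 4
  dry call: 4

call dry; call rise; dry call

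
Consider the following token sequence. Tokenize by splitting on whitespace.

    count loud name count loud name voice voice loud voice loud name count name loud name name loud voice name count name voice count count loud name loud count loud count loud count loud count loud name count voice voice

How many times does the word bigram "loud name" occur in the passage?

6

Scanning the 39 overlapping bigram windows for "loud name":
  position 2–3: loud name
  position 5–6: loud name
  position 11–12: loud name
  position 15–16: loud name
  position 26–27: loud name
  position 36–37: loud name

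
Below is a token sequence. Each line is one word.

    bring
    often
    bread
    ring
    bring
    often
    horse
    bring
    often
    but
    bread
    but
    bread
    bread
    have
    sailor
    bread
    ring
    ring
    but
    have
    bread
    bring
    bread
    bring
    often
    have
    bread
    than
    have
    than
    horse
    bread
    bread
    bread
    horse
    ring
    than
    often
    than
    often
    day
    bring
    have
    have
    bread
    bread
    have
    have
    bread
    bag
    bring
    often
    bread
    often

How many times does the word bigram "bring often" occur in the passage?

5

Scanning the 54 overlapping bigram windows for "bring often":
  position 1–2: bring often
  position 5–6: bring often
  position 8–9: bring often
  position 25–26: bring often
  position 52–53: bring often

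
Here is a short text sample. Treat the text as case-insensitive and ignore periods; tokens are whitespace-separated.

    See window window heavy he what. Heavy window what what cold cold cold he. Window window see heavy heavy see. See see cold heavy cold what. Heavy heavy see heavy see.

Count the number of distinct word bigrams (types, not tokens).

22

31 tokens → 30 bigram windows in total.
Repeated bigrams (each contributes count−1 duplicates):
  heavy see: 3
  cold cold: 2
  heavy heavy: 2
  see heavy: 2
  see see: 2
  what heavy: 2
  window window: 2
8 duplicate windows → 30 − 8 = 22 distinct.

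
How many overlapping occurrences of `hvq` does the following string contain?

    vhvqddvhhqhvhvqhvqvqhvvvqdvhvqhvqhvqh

6

Sliding a length-3 window over the 37 characters (35 positions):
  position 2–4: hvq
  position 13–15: hvq
  position 16–18: hvq
  position 28–30: hvq
  position 31–33: hvq
  position 34–36: hvq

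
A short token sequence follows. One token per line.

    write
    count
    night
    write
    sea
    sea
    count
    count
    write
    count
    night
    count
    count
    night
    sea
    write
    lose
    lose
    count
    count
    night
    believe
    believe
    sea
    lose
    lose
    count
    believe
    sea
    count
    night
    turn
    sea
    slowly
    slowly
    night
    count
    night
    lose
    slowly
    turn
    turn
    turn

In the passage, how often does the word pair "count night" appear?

Scanning the 42 overlapping bigram windows for "count night":
  position 2–3: count night
  position 10–11: count night
  position 13–14: count night
  position 20–21: count night
  position 30–31: count night
  position 37–38: count night

6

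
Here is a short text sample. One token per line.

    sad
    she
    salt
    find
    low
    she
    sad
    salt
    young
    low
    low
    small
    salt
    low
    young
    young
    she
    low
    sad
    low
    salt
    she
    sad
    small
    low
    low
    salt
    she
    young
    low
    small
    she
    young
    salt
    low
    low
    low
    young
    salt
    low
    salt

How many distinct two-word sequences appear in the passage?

41 tokens → 40 bigram windows in total.
Repeated bigrams (each contributes count−1 duplicates):
  low low: 4
  low salt: 3
  salt low: 3
  low small: 2
  low young: 2
  salt she: 2
  she sad: 2
  she young: 2
  … (2 more repeated)
14 duplicate windows → 40 − 14 = 26 distinct.

26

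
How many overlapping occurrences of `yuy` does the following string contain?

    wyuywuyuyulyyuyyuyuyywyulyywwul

Sliding a length-3 window over the 31 characters (29 positions):
  position 2–4: yuy
  position 7–9: yuy
  position 13–15: yuy
  position 16–18: yuy
  position 18–20: yuy

5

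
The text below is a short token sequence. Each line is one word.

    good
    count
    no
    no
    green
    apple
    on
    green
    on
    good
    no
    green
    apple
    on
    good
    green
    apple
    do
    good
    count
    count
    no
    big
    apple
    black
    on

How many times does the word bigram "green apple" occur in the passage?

Scanning the 25 overlapping bigram windows for "green apple":
  position 5–6: green apple
  position 12–13: green apple
  position 16–17: green apple

3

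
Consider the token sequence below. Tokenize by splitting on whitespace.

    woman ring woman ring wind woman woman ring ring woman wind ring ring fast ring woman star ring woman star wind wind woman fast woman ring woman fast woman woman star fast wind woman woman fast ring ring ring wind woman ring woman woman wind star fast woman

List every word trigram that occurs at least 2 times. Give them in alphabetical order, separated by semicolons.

Trigram counts meeting the condition (at least 2 times):
  ring wind woman: 2
  ring woman star: 2
  wind woman woman: 2
  woman fast woman: 2
  woman ring woman: 3

ring wind woman; ring woman star; wind woman woman; woman fast woman; woman ring woman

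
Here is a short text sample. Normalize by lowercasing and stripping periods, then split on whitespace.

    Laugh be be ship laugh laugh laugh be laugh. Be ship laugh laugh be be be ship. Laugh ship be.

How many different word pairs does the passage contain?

8

20 tokens → 19 bigram windows in total.
Repeated bigrams (each contributes count−1 duplicates):
  laugh be: 4
  be be: 3
  be ship: 3
  laugh laugh: 3
  ship laugh: 3
11 duplicate windows → 19 − 11 = 8 distinct.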